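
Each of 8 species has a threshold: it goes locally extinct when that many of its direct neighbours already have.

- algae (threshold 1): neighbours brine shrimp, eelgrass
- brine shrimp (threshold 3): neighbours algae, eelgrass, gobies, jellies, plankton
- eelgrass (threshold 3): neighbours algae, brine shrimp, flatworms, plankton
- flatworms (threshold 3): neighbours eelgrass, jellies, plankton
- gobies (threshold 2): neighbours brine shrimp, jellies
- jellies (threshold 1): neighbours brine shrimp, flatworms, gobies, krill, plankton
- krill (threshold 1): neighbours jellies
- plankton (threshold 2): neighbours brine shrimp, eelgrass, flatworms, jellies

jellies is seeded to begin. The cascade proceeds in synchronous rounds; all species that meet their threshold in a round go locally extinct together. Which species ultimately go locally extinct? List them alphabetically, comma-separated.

Round 1 — jellies goes locally extinct (initial).
Round 2 — checking thresholds:
  brine shrimp: 1 of 5 neighbours < 3, below threshold.
  flatworms: 1 of 3 neighbours < 3, below threshold.
  gobies: 1 of 2 neighbours < 2, below threshold.
  krill: 1 of 1 neighbours ≥ 1, goes locally extinct.
  plankton: 1 of 4 neighbours < 2, below threshold.
Round 3 — no new extinctions; cascade stops.

jellies, krill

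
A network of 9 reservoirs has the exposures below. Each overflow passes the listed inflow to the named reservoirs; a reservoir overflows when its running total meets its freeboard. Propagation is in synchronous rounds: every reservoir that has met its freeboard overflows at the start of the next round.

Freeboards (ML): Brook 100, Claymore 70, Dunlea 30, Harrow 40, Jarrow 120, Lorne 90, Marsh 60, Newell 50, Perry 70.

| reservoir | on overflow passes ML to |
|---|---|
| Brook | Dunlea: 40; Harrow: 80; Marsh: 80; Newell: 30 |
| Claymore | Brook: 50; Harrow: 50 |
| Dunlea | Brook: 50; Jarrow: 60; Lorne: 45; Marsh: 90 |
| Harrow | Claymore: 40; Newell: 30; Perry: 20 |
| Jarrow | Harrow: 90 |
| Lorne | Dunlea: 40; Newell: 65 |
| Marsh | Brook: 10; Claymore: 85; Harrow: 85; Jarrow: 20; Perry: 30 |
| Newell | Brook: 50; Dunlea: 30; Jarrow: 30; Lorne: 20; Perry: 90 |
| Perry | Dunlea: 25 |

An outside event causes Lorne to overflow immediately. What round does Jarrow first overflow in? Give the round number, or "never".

never

Round 1 — Lorne overflows (initial).
  Dunlea: +40 → 40 ≥ 30
  Newell: +65 → 65 ≥ 50
Round 2 — Dunlea, Newell overflow.
  Brook: +50+50 → 100 ≥ 100
  Jarrow: +60+30 → 90 < 120
  Marsh: +90 → 90 ≥ 60
  Perry: +90 → 90 ≥ 70
Round 3 — Brook, Marsh, Perry overflow.
  Claymore: +85 → 85 ≥ 70
  Harrow: +80+85 → 165 ≥ 40
  Jarrow: +20 → 110 < 120
Round 4 — Claymore, Harrow overflow.
No further overflows.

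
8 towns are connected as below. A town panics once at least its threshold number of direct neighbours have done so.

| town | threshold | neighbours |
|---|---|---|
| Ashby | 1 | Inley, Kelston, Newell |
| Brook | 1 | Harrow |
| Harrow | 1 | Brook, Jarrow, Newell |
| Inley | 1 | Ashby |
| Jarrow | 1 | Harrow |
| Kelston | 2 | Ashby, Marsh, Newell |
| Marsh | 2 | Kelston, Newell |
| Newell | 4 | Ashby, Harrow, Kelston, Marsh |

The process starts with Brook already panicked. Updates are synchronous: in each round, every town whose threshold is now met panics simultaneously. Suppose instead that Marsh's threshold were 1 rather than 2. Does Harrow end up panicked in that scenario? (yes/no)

yes

With Marsh's threshold at 1:
Round 1 — Brook panics (initial).
Round 2 — checking thresholds:
  Harrow: 1 of 3 neighbours ≥ 1, panics.
Round 3 — checking thresholds:
  Jarrow: 1 of 1 neighbours ≥ 1, panics.
  Newell: 1 of 4 neighbours < 4, holds.
Round 4 — no new panics; cascade stops.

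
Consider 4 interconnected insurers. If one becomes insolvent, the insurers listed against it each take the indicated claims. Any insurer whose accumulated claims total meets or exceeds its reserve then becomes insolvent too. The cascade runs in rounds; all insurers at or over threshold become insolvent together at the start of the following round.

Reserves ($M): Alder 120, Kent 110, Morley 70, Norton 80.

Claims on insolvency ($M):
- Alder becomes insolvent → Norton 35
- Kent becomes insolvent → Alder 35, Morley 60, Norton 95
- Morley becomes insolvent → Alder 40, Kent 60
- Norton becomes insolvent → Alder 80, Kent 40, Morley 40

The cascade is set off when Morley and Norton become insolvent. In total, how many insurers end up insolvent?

Round 1 — Morley, Norton become insolvent (initial).
  Alder: +40+80 → 120 ≥ 120
  Kent: +60+40 → 100 < 110
Round 2 — Alder becomes insolvent.
No further insolvencies.

3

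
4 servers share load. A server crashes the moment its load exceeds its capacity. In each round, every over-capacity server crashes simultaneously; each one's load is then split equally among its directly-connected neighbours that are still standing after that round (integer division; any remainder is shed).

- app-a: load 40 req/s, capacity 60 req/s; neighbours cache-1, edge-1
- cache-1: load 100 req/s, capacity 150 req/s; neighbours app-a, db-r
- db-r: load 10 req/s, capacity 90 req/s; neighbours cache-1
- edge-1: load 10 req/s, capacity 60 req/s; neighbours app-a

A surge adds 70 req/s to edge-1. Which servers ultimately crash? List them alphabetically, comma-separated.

app-a, cache-1, db-r, edge-1

Round 1 — edge-1 at 80 > 60. edge-1 crashes.
  edge-1 sheds 80 req/s to app-a: 80 each.
    app-a: 40+80 = 120 > 60
Round 2 — app-a crashes.
  app-a sheds 120 req/s to cache-1: 120 each.
    cache-1: 100+120 = 220 > 150
Round 3 — cache-1 crashes.
  cache-1 sheds 220 req/s to db-r: 220 each.
    db-r: 10+220 = 230 > 90
Round 4 — db-r crashes.
  db-r sheds 230 req/s: no online neighbours, lost.
No further crashes.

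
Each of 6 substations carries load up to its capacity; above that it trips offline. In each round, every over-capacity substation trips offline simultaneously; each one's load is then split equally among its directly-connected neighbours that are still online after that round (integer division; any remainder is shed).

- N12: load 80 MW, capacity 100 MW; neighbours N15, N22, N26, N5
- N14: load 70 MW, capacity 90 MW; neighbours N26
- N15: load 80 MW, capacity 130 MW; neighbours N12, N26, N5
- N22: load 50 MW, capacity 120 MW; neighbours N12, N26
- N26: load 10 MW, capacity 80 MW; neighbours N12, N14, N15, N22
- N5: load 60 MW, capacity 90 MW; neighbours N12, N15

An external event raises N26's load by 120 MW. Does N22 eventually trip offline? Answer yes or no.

Round 1 — N26 at 130 > 80. N26 trips offline.
  N26 sheds 130 MW to N12, N14, N15, N22: 32 each (2 lost).
    N12: 80+32 = 112 > 100
    N14: 70+32 = 102 > 90
    N15: 80+32 = 112 ≤ 130
    N22: 50+32 = 82 ≤ 120
Round 2 — N12, N14 trip offline.
  N12 sheds 112 MW to N15, N22, N5: 37 each (1 lost).
    N15: 112+37 = 149 > 130
    N22: 82+37 = 119 ≤ 120
    N5: 60+37 = 97 > 90
  N14 sheds 102 MW: no online neighbours, lost.
Round 3 — N15, N5 trip offline.
  N15 sheds 149 MW: no online neighbours, lost.
  N5 sheds 97 MW: no online neighbours, lost.
No further trips.

no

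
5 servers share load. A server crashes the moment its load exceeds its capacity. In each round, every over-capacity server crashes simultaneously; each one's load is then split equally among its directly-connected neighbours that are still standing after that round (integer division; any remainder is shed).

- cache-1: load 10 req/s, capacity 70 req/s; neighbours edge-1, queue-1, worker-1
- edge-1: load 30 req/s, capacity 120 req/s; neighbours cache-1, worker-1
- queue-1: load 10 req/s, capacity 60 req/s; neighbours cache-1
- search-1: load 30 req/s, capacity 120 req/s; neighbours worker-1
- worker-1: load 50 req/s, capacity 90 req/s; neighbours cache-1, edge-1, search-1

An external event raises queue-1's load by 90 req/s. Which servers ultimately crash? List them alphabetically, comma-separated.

cache-1, edge-1, queue-1, worker-1

Round 1 — queue-1 at 100 > 60. queue-1 crashes.
  queue-1 sheds 100 req/s to cache-1: 100 each.
    cache-1: 10+100 = 110 > 70
Round 2 — cache-1 crashes.
  cache-1 sheds 110 req/s to edge-1, worker-1: 55 each.
    edge-1: 30+55 = 85 ≤ 120
    worker-1: 50+55 = 105 > 90
Round 3 — worker-1 crashes.
  worker-1 sheds 105 req/s to edge-1, search-1: 52 each (1 lost).
    edge-1: 85+52 = 137 > 120
    search-1: 30+52 = 82 ≤ 120
Round 4 — edge-1 crashes.
  edge-1 sheds 137 req/s: no online neighbours, lost.
No further crashes.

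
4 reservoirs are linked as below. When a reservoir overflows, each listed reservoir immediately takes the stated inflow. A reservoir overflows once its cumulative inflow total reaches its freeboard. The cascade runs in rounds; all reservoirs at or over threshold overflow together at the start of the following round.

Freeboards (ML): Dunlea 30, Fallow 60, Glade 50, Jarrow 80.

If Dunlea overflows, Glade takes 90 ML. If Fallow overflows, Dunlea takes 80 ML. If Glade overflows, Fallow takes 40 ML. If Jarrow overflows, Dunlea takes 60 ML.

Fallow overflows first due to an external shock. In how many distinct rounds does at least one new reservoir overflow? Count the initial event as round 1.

3

Round 1 — Fallow overflows (initial).
  Dunlea: +80 → 80 ≥ 30
Round 2 — Dunlea overflows.
  Glade: +90 → 90 ≥ 50
Round 3 — Glade overflows.
No further overflows.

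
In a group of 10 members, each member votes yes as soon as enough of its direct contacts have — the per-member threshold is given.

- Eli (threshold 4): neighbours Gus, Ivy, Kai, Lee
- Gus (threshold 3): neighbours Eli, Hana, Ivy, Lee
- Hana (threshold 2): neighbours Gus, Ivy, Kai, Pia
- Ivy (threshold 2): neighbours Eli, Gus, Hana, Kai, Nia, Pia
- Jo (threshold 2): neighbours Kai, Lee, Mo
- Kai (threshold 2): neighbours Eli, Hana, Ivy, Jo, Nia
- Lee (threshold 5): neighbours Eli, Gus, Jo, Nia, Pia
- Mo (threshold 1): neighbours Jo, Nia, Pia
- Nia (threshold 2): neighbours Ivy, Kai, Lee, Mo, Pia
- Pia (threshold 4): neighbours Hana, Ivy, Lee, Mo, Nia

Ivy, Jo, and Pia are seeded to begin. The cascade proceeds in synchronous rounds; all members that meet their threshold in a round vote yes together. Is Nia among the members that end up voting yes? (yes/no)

yes

Round 1 — Ivy, Jo, Pia vote yes (initial).
Round 2 — checking thresholds:
  Eli: 1 of 4 neighbours < 4, not yet.
  Gus: 1 of 4 neighbours < 3, not yet.
  Hana: 2 of 4 neighbours ≥ 2, votes yes.
  Kai: 2 of 5 neighbours ≥ 2, votes yes.
  Lee: 2 of 5 neighbours < 5, not yet.
  Mo: 2 of 3 neighbours ≥ 1, votes yes.
  Nia: 2 of 5 neighbours ≥ 2, votes yes.
Round 3 — no new yes votes; cascade stops.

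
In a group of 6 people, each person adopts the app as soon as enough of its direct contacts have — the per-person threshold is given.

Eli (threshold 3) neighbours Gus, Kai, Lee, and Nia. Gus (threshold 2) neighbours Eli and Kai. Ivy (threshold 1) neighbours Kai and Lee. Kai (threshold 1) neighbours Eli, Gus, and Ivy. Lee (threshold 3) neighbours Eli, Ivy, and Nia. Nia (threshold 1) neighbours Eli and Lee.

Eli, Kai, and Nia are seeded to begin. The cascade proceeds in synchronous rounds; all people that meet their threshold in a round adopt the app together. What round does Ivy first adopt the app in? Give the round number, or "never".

2

Round 1 — Eli, Kai, Nia adopt the app (initial).
Round 2 — checking thresholds:
  Gus: 2 of 2 neighbours ≥ 2, adopts the app.
  Ivy: 1 of 2 neighbours ≥ 1, adopts the app.
  Lee: 2 of 3 neighbours < 3, below threshold.
Round 3 — checking thresholds:
  Lee: 3 of 3 neighbours ≥ 3, adopts the app.
Round 4 — no new adoptions; cascade stops.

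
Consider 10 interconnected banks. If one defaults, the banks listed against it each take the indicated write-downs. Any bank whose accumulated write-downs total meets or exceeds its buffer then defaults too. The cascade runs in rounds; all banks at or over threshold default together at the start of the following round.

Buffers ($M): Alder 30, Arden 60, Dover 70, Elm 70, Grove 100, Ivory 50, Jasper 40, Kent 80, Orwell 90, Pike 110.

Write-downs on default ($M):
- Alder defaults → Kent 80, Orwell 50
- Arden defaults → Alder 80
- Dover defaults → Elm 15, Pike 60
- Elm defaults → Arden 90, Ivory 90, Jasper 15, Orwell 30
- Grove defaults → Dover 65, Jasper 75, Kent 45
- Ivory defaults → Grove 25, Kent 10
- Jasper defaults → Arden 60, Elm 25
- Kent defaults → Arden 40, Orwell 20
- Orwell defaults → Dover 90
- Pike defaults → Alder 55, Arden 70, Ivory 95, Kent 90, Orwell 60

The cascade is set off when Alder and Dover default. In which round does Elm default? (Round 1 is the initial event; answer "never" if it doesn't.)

Round 1 — Alder, Dover default (initial).
  Elm: +15 → 15 < 70
  Kent: +80 → 80 ≥ 80
  Orwell: +50 → 50 < 90
  Pike: +60 → 60 < 110
Round 2 — Kent defaults.
  Arden: +40 → 40 < 60
  Orwell: +20 → 70 < 90
No further defaults.

never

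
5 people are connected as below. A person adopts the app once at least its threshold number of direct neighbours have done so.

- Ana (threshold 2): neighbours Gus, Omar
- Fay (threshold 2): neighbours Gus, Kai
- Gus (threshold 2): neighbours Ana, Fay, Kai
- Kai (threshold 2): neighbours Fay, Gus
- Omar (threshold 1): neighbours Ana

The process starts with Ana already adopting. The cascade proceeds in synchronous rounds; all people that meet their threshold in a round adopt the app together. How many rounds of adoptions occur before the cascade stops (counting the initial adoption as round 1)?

Round 1 — Ana adopts the app (initial).
Round 2 — checking thresholds:
  Gus: 1 of 3 neighbours < 2, holds.
  Omar: 1 of 1 neighbours ≥ 1, adopts the app.
Round 3 — no new adoptions; cascade stops.

2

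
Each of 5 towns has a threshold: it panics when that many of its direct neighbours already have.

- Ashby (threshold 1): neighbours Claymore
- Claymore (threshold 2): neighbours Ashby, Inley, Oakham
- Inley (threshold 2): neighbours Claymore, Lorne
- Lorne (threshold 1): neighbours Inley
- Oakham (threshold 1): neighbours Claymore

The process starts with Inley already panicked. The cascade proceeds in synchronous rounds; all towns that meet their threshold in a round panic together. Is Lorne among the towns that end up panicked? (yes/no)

Round 1 — Inley panics (initial).
Round 2 — checking thresholds:
  Claymore: 1 of 3 neighbours < 2, below threshold.
  Lorne: 1 of 1 neighbours ≥ 1, panics.
Round 3 — no new panics; cascade stops.

yes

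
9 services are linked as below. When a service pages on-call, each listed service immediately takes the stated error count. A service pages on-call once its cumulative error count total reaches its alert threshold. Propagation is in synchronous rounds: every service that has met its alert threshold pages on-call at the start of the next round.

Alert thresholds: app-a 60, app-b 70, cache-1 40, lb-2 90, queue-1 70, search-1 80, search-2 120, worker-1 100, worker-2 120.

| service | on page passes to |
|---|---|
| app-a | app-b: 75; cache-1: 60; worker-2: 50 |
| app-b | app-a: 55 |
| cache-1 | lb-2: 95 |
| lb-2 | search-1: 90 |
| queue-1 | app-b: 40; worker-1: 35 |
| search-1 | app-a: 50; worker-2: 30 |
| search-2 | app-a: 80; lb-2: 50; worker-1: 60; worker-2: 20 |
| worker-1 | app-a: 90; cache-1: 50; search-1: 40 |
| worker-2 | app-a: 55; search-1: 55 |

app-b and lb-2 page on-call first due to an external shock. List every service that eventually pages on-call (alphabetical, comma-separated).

app-a, app-b, cache-1, lb-2, search-1

Round 1 — app-b, lb-2 page on-call (initial).
  app-a: +55 → 55 < 60
  search-1: +90 → 90 ≥ 80
Round 2 — search-1 pages on-call.
  app-a: +50 → 105 ≥ 60
  worker-2: +30 → 30 < 120
Round 3 — app-a pages on-call.
  cache-1: +60 → 60 ≥ 40
  worker-2: +50 → 80 < 120
Round 4 — cache-1 pages on-call.
No further pages.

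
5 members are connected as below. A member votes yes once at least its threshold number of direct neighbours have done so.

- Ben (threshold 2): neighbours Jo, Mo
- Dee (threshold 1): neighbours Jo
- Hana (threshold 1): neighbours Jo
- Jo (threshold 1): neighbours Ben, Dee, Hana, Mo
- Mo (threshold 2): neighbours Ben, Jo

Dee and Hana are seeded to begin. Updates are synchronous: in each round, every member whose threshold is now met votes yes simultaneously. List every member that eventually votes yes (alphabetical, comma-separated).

Round 1 — Dee, Hana vote yes (initial).
Round 2 — checking thresholds:
  Jo: 2 of 4 neighbours ≥ 1, votes yes.
Round 3 — no new yes votes; cascade stops.

Dee, Hana, Jo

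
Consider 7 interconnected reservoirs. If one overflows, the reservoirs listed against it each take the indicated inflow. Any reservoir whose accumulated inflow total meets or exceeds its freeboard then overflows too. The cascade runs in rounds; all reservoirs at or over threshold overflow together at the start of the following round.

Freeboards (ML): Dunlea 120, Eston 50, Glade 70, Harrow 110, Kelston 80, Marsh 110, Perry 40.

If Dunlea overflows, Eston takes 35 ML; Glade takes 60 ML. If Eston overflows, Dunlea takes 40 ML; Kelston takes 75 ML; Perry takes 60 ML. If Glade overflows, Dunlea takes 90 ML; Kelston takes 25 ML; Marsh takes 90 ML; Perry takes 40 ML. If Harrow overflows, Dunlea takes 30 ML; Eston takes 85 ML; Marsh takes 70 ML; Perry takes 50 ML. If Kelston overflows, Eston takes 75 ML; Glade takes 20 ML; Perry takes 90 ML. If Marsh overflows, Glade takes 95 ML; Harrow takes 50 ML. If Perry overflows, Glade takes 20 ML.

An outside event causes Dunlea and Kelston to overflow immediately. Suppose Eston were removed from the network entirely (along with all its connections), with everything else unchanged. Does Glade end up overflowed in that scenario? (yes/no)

yes

With Eston removed:
Round 1 — Dunlea, Kelston overflow (initial).
  Glade: +60+20 → 80 ≥ 70
  Perry: +90 → 90 ≥ 40
Round 2 — Glade, Perry overflow.
  Marsh: +90 → 90 < 110
No further overflows.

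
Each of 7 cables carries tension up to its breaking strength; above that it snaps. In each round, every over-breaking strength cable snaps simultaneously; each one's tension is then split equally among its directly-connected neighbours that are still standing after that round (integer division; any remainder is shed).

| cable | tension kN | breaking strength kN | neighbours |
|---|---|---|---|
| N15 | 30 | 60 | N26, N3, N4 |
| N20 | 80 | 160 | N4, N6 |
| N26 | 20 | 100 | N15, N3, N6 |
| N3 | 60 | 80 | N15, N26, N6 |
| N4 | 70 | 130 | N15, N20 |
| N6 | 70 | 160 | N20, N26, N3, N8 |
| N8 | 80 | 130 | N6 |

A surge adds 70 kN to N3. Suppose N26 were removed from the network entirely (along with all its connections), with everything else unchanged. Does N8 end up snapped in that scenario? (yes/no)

With N26 removed:
Round 1 — N3 at 130 > 80. N3 snaps.
  N3 sheds 130 kN to N15, N6: 65 each.
    N15: 30+65 = 95 > 60
    N6: 70+65 = 135 ≤ 160
Round 2 — N15 snaps.
  N15 sheds 95 kN to N4: 95 each.
    N4: 70+95 = 165 > 130
Round 3 — N4 snaps.
  N4 sheds 165 kN to N20: 165 each.
    N20: 80+165 = 245 > 160
Round 4 — N20 snaps.
  N20 sheds 245 kN to N6: 245 each.
    N6: 135+245 = 380 > 160
Round 5 — N6 snaps.
  N6 sheds 380 kN to N8: 380 each.
    N8: 80+380 = 460 > 130
Round 6 — N8 snaps.
  N8 sheds 460 kN: no online neighbours, lost.
No further breaks.

yes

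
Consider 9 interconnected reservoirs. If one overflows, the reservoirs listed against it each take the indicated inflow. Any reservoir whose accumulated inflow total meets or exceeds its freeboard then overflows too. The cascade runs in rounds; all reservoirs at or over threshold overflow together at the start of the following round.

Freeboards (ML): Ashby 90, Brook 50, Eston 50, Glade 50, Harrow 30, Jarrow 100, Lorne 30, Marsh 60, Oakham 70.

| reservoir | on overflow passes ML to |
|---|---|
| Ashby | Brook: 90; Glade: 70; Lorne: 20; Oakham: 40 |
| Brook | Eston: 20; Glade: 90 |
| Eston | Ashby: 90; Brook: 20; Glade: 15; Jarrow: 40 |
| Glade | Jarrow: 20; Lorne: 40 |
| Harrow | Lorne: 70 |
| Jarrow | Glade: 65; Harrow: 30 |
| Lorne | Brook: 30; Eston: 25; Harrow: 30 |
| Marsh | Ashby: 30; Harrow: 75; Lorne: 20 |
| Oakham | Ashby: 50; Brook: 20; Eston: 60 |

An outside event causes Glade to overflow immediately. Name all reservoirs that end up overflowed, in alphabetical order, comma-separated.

Round 1 — Glade overflows (initial).
  Jarrow: +20 → 20 < 100
  Lorne: +40 → 40 ≥ 30
Round 2 — Lorne overflows.
  Brook: +30 → 30 < 50
  Eston: +25 → 25 < 50
  Harrow: +30 → 30 ≥ 30
Round 3 — Harrow overflows.
No further overflows.

Glade, Harrow, Lorne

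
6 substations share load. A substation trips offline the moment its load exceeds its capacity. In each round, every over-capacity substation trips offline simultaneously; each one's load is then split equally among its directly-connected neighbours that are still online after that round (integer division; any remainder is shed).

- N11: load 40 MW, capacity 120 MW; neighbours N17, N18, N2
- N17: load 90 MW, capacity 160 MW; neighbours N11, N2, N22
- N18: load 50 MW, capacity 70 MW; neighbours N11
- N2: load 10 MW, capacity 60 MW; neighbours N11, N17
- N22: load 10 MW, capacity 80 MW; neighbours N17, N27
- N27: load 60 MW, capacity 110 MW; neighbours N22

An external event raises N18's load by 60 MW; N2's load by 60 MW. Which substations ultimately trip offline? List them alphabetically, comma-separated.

Round 1 — N18 at 110 > 70; N2 at 70 > 60. N18, N2 trip offline.
  N18 sheds 110 MW to N11: 110 each.
    N11: 40+110 = 150 > 120
  N2 sheds 70 MW to N11, N17: 35 each.
    N11: 150+35 = 185 > 120
    N17: 90+35 = 125 ≤ 160
Round 2 — N11 trips offline.
  N11 sheds 185 MW to N17: 185 each.
    N17: 125+185 = 310 > 160
Round 3 — N17 trips offline.
  N17 sheds 310 MW to N22: 310 each.
    N22: 10+310 = 320 > 80
Round 4 — N22 trips offline.
  N22 sheds 320 MW to N27: 320 each.
    N27: 60+320 = 380 > 110
Round 5 — N27 trips offline.
  N27 sheds 380 MW: no online neighbours, lost.
No further trips.

N11, N17, N18, N2, N22, N27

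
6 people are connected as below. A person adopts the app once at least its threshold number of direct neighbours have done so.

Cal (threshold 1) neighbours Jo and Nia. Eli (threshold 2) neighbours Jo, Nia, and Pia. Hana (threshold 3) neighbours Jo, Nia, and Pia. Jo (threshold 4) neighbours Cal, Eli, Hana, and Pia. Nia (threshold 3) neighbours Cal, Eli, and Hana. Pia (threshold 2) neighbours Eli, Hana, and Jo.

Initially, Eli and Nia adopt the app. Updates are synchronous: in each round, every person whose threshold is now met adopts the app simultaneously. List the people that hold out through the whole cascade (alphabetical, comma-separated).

Round 1 — Eli, Nia adopt the app (initial).
Round 2 — checking thresholds:
  Cal: 1 of 2 neighbours ≥ 1, adopts the app.
  Hana: 1 of 3 neighbours < 3, holds.
  Jo: 1 of 4 neighbours < 4, holds.
  Pia: 1 of 3 neighbours < 2, holds.
Round 3 — no new adoptions; cascade stops.

Hana, Jo, Pia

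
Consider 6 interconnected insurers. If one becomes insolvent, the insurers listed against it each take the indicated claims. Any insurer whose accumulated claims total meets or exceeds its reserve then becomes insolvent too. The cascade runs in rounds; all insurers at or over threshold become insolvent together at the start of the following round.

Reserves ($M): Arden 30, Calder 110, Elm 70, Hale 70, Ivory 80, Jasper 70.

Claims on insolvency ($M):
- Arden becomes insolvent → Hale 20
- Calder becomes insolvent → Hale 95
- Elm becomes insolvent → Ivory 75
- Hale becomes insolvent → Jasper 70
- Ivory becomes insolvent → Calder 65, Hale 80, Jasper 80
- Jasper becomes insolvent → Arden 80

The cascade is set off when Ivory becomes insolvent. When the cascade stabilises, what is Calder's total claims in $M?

65

Round 1 — Ivory becomes insolvent (initial).
  Calder: +65 → 65 < 110
  Hale: +80 → 80 ≥ 70
  Jasper: +80 → 80 ≥ 70
Round 2 — Hale, Jasper become insolvent.
  Arden: +80 → 80 ≥ 30
Round 3 — Arden becomes insolvent.
No further insolvencies.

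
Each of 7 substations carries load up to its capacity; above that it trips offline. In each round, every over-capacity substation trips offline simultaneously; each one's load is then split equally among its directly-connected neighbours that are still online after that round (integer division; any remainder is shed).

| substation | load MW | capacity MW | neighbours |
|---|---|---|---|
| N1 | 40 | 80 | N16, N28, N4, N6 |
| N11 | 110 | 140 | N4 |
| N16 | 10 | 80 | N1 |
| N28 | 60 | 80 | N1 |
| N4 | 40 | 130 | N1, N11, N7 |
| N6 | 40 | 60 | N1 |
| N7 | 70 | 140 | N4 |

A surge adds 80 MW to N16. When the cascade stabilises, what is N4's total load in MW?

83

Round 1 — N16 at 90 > 80. N16 trips offline.
  N16 sheds 90 MW to N1: 90 each.
    N1: 40+90 = 130 > 80
Round 2 — N1 trips offline.
  N1 sheds 130 MW to N28, N4, N6: 43 each (1 lost).
    N28: 60+43 = 103 > 80
    N4: 40+43 = 83 ≤ 130
    N6: 40+43 = 83 > 60
Round 3 — N28, N6 trip offline.
  N28 sheds 103 MW: no online neighbours, lost.
  N6 sheds 83 MW: no online neighbours, lost.
No further trips.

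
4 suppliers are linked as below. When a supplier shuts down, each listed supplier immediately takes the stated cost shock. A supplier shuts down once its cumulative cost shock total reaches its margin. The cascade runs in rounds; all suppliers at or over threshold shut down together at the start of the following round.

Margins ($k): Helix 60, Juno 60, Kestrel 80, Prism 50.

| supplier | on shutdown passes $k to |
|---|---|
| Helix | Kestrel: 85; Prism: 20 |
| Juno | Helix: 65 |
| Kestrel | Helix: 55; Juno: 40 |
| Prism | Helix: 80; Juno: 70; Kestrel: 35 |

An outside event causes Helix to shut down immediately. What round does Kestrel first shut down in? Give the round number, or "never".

2

Round 1 — Helix shuts down (initial).
  Kestrel: +85 → 85 ≥ 80
  Prism: +20 → 20 < 50
Round 2 — Kestrel shuts down.
  Juno: +40 → 40 < 60
No further shutdowns.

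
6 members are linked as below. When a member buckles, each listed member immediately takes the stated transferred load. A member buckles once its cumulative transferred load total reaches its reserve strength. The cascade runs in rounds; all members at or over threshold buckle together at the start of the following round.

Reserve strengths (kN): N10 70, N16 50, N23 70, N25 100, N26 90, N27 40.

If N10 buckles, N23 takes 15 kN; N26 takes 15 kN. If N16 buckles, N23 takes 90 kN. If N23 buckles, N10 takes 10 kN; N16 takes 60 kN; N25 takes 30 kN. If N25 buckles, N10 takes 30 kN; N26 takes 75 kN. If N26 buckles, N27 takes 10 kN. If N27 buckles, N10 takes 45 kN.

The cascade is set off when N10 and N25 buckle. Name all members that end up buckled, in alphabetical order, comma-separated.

N10, N25, N26

Round 1 — N10, N25 buckle (initial).
  N23: +15 → 15 < 70
  N26: +15+75 → 90 ≥ 90
Round 2 — N26 buckles.
  N27: +10 → 10 < 40
No further bucklings.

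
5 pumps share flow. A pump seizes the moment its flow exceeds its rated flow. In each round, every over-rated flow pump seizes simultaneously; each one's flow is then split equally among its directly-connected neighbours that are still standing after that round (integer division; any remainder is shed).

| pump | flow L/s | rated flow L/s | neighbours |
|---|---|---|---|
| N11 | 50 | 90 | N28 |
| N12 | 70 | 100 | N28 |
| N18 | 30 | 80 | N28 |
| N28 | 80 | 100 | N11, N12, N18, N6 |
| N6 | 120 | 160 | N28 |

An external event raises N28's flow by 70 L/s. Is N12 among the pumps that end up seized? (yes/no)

Round 1 — N28 at 150 > 100. N28 seizes.
  N28 sheds 150 L/s to N11, N12, N18, N6: 37 each (2 lost).
    N11: 50+37 = 87 ≤ 90
    N12: 70+37 = 107 > 100
    N18: 30+37 = 67 ≤ 80
    N6: 120+37 = 157 ≤ 160
Round 2 — N12 seizes.
  N12 sheds 107 L/s: no online neighbours, lost.
No further seizures.

yes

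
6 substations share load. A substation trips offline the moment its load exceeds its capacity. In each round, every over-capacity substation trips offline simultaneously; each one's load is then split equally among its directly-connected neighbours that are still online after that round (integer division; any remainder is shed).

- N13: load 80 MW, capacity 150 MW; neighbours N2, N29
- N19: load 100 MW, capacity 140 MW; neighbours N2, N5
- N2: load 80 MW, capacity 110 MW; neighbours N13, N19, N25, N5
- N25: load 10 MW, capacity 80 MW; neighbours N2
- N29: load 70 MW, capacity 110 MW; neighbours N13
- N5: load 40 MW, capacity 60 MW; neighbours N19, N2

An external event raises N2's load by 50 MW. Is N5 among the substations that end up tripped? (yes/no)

Round 1 — N2 at 130 > 110. N2 trips offline.
  N2 sheds 130 MW to N13, N19, N25, N5: 32 each (2 lost).
    N13: 80+32 = 112 ≤ 150
    N19: 100+32 = 132 ≤ 140
    N25: 10+32 = 42 ≤ 80
    N5: 40+32 = 72 > 60
Round 2 — N5 trips offline.
  N5 sheds 72 MW to N19: 72 each.
    N19: 132+72 = 204 > 140
Round 3 — N19 trips offline.
  N19 sheds 204 MW: no online neighbours, lost.
No further trips.

yes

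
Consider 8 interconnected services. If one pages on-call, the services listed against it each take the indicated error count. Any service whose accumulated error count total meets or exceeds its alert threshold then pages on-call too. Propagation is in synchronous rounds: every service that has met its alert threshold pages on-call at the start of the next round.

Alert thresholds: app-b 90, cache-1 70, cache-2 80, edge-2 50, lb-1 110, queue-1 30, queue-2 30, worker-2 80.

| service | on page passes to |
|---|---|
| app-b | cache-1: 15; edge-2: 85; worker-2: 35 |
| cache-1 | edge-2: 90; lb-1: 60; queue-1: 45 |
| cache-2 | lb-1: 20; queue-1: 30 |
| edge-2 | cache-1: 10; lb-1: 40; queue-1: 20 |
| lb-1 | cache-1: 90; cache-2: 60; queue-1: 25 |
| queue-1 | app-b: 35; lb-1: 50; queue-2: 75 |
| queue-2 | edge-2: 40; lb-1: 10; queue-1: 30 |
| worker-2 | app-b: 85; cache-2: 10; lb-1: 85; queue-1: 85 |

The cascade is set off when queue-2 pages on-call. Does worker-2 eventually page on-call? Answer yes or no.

no

Round 1 — queue-2 pages on-call (initial).
  edge-2: +40 → 40 < 50
  lb-1: +10 → 10 < 110
  queue-1: +30 → 30 ≥ 30
Round 2 — queue-1 pages on-call.
  app-b: +35 → 35 < 90
  lb-1: +50 → 60 < 110
No further pages.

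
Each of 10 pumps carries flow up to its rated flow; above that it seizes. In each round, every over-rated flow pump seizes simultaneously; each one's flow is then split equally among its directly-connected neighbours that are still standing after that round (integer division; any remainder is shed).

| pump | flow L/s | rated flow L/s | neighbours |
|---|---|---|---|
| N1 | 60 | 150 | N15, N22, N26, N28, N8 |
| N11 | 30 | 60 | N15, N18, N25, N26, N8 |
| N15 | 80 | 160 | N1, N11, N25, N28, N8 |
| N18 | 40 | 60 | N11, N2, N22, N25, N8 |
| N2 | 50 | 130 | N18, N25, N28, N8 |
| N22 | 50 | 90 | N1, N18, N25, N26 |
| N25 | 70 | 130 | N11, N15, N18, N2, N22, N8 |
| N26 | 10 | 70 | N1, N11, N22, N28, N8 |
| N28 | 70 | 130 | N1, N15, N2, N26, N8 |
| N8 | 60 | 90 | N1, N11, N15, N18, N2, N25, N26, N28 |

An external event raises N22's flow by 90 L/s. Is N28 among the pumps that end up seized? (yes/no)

no

Round 1 — N22 at 140 > 90. N22 seizes.
  N22 sheds 140 L/s to N1, N18, N25, N26: 35 each.
    N1: 60+35 = 95 ≤ 150
    N18: 40+35 = 75 > 60
    N25: 70+35 = 105 ≤ 130
    N26: 10+35 = 45 ≤ 70
Round 2 — N18 seizes.
  N18 sheds 75 L/s to N11, N2, N25, N8: 18 each (3 lost).
    N11: 30+18 = 48 ≤ 60
    N2: 50+18 = 68 ≤ 130
    N25: 105+18 = 123 ≤ 130
    N8: 60+18 = 78 ≤ 90
No further seizures.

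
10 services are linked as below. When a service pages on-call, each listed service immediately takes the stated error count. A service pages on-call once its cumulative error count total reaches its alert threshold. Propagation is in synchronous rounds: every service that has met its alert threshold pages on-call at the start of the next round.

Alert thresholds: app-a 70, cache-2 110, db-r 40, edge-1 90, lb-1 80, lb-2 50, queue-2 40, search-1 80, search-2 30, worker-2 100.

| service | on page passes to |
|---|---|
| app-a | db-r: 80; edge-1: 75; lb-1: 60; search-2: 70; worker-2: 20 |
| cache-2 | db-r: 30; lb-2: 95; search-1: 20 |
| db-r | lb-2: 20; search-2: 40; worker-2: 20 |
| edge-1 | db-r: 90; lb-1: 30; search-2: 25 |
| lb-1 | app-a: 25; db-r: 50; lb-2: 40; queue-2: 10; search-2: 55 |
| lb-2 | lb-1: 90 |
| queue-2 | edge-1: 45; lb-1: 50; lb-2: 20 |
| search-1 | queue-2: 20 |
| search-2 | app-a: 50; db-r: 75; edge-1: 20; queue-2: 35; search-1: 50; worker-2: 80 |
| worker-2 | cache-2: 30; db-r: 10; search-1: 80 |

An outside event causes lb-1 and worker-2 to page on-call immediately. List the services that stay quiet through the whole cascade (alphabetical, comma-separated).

Round 1 — lb-1, worker-2 page on-call (initial).
  app-a: +25 → 25 < 70
  cache-2: +30 → 30 < 110
  db-r: +50+10 → 60 ≥ 40
  lb-2: +40 → 40 < 50
  queue-2: +10 → 10 < 40
  search-1: +80 → 80 ≥ 80
  search-2: +55 → 55 ≥ 30
Round 2 — db-r, search-1, search-2 page on-call.
  app-a: +50 → 75 ≥ 70
  edge-1: +20 → 20 < 90
  lb-2: +20 → 60 ≥ 50
  queue-2: +20+35 → 65 ≥ 40
Round 3 — app-a, lb-2, queue-2 page on-call.
  edge-1: +75+45 → 140 ≥ 90
Round 4 — edge-1 pages on-call.
No further pages.

cache-2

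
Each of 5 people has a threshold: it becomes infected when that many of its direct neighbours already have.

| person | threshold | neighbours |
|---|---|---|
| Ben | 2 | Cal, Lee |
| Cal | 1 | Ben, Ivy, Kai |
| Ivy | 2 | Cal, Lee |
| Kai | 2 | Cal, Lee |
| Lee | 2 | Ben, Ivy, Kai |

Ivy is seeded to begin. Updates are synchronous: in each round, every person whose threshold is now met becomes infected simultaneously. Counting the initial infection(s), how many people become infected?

Round 1 — Ivy becomes infected (initial).
Round 2 — checking thresholds:
  Cal: 1 of 3 neighbours ≥ 1, becomes infected.
  Lee: 1 of 3 neighbours < 2, below threshold.
Round 3 — no new infections; cascade stops.

2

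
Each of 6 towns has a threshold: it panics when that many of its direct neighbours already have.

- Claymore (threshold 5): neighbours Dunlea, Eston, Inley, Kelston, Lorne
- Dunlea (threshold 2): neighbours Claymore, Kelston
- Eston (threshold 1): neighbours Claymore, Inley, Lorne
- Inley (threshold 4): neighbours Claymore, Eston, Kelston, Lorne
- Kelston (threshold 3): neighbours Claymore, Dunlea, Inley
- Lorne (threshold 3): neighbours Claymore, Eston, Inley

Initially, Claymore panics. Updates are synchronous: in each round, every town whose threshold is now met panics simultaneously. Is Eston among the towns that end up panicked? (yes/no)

Round 1 — Claymore panics (initial).
Round 2 — checking thresholds:
  Dunlea: 1 of 2 neighbours < 2, below threshold.
  Eston: 1 of 3 neighbours ≥ 1, panics.
  Inley: 1 of 4 neighbours < 4, below threshold.
  Kelston: 1 of 3 neighbours < 3, below threshold.
  Lorne: 1 of 3 neighbours < 3, below threshold.
Round 3 — no new panics; cascade stops.

yes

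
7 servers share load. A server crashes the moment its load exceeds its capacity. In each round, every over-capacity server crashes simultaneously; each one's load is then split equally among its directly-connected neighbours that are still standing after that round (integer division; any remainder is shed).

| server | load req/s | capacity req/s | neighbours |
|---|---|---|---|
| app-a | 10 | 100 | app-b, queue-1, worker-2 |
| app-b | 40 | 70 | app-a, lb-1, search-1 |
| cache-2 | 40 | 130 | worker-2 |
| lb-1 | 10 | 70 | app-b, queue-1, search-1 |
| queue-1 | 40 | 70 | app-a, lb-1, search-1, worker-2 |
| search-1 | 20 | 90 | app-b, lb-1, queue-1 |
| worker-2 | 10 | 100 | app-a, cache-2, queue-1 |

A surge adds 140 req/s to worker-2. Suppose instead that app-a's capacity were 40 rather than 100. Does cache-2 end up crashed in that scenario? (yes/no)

With app-a's capacity at 40:
Round 1 — worker-2 at 150 > 100. worker-2 crashes.
  worker-2 sheds 150 req/s to app-a, cache-2, queue-1: 50 each.
    app-a: 10+50 = 60 > 40
    cache-2: 40+50 = 90 ≤ 130
    queue-1: 40+50 = 90 > 70
Round 2 — app-a, queue-1 crash.
  app-a sheds 60 req/s to app-b: 60 each.
    app-b: 40+60 = 100 > 70
  queue-1 sheds 90 req/s to lb-1, search-1: 45 each.
    lb-1: 10+45 = 55 ≤ 70
    search-1: 20+45 = 65 ≤ 90
Round 3 — app-b crashes.
  app-b sheds 100 req/s to lb-1, search-1: 50 each.
    lb-1: 55+50 = 105 > 70
    search-1: 65+50 = 115 > 90
Round 4 — lb-1, search-1 crash.
  lb-1 sheds 105 req/s: no online neighbours, lost.
  search-1 sheds 115 req/s: no online neighbours, lost.
No further crashes.

no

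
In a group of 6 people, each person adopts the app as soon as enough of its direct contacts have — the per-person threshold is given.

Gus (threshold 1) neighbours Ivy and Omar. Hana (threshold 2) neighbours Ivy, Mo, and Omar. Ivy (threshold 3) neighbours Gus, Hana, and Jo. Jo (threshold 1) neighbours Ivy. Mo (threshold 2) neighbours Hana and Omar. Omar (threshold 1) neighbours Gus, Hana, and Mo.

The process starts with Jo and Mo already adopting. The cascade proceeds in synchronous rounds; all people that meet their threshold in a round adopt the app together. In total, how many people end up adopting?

Round 1 — Jo, Mo adopt the app (initial).
Round 2 — checking thresholds:
  Hana: 1 of 3 neighbours < 2, below threshold.
  Ivy: 1 of 3 neighbours < 3, below threshold.
  Omar: 1 of 3 neighbours ≥ 1, adopts the app.
Round 3 — checking thresholds:
  Gus: 1 of 2 neighbours ≥ 1, adopts the app.
  Hana: 2 of 3 neighbours ≥ 2, adopts the app.
  Ivy: 1 of 3 neighbours < 3, below threshold.
Round 4 — checking thresholds:
  Ivy: 3 of 3 neighbours ≥ 3, adopts the app.
Round 5 — no new adoptions; cascade stops.

6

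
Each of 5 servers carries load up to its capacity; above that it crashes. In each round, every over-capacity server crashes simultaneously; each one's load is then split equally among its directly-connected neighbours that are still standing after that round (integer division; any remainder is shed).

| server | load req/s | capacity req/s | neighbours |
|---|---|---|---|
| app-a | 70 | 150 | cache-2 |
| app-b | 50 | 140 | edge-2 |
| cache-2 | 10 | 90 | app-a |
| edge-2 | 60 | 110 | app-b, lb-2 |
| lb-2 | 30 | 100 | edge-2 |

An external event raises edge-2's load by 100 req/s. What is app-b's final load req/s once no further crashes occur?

130

Round 1 — edge-2 at 160 > 110. edge-2 crashes.
  edge-2 sheds 160 req/s to app-b, lb-2: 80 each.
    app-b: 50+80 = 130 ≤ 140
    lb-2: 30+80 = 110 > 100
Round 2 — lb-2 crashes.
  lb-2 sheds 110 req/s: no online neighbours, lost.
No further crashes.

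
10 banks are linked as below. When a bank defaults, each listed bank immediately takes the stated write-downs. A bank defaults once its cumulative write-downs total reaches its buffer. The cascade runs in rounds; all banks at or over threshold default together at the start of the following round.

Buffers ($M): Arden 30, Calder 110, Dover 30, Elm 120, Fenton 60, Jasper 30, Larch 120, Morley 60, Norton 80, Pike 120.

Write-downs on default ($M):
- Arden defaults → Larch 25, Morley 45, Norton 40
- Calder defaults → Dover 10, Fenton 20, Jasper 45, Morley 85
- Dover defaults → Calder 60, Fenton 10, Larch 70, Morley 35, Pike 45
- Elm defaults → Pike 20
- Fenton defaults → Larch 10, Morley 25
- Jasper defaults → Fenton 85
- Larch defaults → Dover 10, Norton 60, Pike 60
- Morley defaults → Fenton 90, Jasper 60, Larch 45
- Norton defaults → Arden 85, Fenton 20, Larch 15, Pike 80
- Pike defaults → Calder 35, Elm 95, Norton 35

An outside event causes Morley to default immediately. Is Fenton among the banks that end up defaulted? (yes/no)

Round 1 — Morley defaults (initial).
  Fenton: +90 → 90 ≥ 60
  Jasper: +60 → 60 ≥ 30
  Larch: +45 → 45 < 120
Round 2 — Fenton, Jasper default.
  Larch: +10 → 55 < 120
No further defaults.

yes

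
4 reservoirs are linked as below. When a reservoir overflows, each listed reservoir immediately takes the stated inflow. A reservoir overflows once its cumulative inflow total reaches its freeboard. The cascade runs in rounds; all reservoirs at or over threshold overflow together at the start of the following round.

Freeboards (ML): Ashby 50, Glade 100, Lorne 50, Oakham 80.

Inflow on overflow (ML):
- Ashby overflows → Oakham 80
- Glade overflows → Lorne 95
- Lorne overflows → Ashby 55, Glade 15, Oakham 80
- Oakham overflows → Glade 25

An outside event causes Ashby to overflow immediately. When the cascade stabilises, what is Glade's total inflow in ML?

Round 1 — Ashby overflows (initial).
  Oakham: +80 → 80 ≥ 80
Round 2 — Oakham overflows.
  Glade: +25 → 25 < 100
No further overflows.

25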